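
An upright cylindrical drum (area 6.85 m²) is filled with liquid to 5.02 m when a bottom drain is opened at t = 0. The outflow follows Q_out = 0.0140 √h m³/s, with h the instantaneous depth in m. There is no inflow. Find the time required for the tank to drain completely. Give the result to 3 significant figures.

2190 s

Unsteady balance on liquid volume: A dh/dt = −0.0140 √h.
∫ h^(−1/2) dh = −(0.0140/A) ∫ dt, giving 2√h = 2√h₀ − (0.0140/A) t.
Tank is empty when √h = 0: t_empty = 2A√h₀/0.0140.
t_empty = 2·6.85·√5.02/0.0140 = 13.700·2.2405/0.0140 = 2192.5 s.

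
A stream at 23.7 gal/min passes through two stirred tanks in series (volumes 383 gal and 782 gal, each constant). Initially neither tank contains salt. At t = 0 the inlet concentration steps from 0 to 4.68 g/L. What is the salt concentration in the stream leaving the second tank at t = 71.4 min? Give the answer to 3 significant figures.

Each tank obeys Vᵢ dCᵢ/dt = Q(Cᵢ₋₁ − Cᵢ), so τᵢ = Vᵢ/Q.
τ₁ = 383/23.7 = 16.160 min; τ₂ = 782/23.7 = 32.996 min.
Solving the cascade with C₁(0)=C₂(0)=0 gives C₂(t) = C_in[1 − (τ₁ e^(−t/τ₁) − τ₂ e^(−t/τ₂))/(τ₁ − τ₂)].
At t = 71.4: e^(−t/τ₁) = 0.012056, e^(−t/τ₂) = 0.11487.
C₂ = 4.68·[1 − (16.160·0.012056 − 32.996·0.11487)/(-16.835)] = 4.68·0.78643 = 3.6805 g/L.

3.68 g/L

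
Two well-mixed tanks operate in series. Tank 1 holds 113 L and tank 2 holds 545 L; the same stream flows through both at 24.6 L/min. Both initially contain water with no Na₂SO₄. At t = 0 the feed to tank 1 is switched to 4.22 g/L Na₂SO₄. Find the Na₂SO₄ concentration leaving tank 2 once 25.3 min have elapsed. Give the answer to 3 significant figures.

Each tank obeys Vᵢ dCᵢ/dt = Q(Cᵢ₋₁ − Cᵢ), so τᵢ = Vᵢ/Q.
τ₁ = 113/24.6 = 4.5935 min; τ₂ = 545/24.6 = 22.154 min.
Solving the cascade with C₁(0)=C₂(0)=0 gives C₂(t) = C_in[1 − (τ₁ e^(−t/τ₁) − τ₂ e^(−t/τ₂))/(τ₁ − τ₂)].
At t = 25.3: e^(−t/τ₁) = 0.0040551, e^(−t/τ₂) = 0.31919.
C₂ = 4.22·[1 − (4.5935·0.0040551 − 22.154·0.31919)/(-17.561)] = 4.22·0.59838 = 2.5252 g/L.

2.53 g/L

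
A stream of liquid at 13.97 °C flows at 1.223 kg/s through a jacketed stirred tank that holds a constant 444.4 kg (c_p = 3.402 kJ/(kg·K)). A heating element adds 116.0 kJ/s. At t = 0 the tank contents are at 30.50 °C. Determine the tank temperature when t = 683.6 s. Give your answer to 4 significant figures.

40.12 °C

M c_p dT/dt = ṁ c_p (T_in − T) + Q̇.
τ = M/ṁ = 363.369 s; T_ss = T_in + Q̇/(ṁ c_p) = 13.97 + 116.0/(1.223·3.402) = 41.8503 °C.
T approaches T_ss exponentially: T(t) = T_ss + (T₀ − T_ss) e^(−t/τ).
T(683.6) = 41.8503 + (-11.3503)·e^(−683.6/363.369) = 41.8503 + (-11.3503)·0.152394 = 40.1206 °C.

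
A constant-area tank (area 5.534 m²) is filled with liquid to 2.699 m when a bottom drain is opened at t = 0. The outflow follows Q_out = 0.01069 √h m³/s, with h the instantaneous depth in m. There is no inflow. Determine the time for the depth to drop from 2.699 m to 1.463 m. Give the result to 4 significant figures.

448.6 s

With no inflow, A dh/dt = −0.01069 √h.
∫ h^(−1/2) dh = −(0.01069/A) ∫ dt, giving 2√h = 2√h₀ − (0.01069/A) t.
t = 2A(√h₀ − √h)/0.01069 = 2·5.534·(√2.699 − √1.463)/0.01069
  = 11.0680 × (1.64286 − 1.20955) / 0.01069 = 448.640 s.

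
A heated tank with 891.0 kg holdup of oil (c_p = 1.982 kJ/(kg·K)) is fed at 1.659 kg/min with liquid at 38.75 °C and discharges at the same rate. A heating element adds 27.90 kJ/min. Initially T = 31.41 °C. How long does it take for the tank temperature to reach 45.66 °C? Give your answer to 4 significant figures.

First-law balance (no shaft work): M c_p dT/dt = ṁ c_p (T_in − T) + 27.90.
τ = M/ṁ = 537.071 min; T_ss = T_in + Q̇/(ṁ c_p) = 47.2350 °C.
T(t) = T_ss + (T₀ − T_ss) e^(−t/τ). Set T = 45.66:
e^(−t/τ) = (45.66 − 47.2350)/(31.41 − 47.2350) = 0.0995286
t = −537.071 · ln(0.0995286) = 1239.19 min.

1239 min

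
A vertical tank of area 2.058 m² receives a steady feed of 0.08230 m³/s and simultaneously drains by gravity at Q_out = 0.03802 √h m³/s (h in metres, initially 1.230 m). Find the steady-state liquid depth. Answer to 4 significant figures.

A dh/dt = Q_in − 0.03802 √h. Steady state requires inflow = outflow:
Q_in = 0.03802 √h_ss ⇒ √h_ss = 0.08230/0.03802 = 2.16465.
h_ss = 2.16465² = 4.68571 m. (Since h₀ = 1.230 m < h_ss, the level will rise toward this value.)

4.686 m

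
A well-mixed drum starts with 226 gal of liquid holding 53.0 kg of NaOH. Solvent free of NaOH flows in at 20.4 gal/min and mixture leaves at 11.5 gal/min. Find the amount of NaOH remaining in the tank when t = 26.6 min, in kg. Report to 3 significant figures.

Total volume: dV/dt = Q_in − Q_out = 8.9000 gal/min, so V(t) = 226 + 8.9000 t and V(26.6) = 462.74 gal.
No NaOH enters, so dm/dt = −Q_out · (m/V).
Separate: dm/m = −Q_out dt/V(t) ⇒ ln(m/m₀) = −(Q_out/(Q_in−Q_out)) ln(V/V₀).
m = m₀ (V₀/V)^(Q_out/(Q_in−Q_out)) = 53.0 × (226/462.74)^(1.2921) = 20.996 kg.

21.0 kg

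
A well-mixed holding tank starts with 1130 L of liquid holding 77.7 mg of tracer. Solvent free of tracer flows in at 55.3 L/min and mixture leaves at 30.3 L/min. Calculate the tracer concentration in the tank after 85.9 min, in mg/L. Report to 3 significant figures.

0.00652 mg/L

Total volume: dV/dt = Q_in − Q_out = 25.000 L/min, so V(t) = 1130 + 25.000 t and V(85.9) = 3277.5 L.
No tracer enters, so dm/dt = −Q_out · (m/V).
Separate: dm/m = −Q_out dt/V(t) ⇒ ln(m/m₀) = −(Q_out/(Q_in−Q_out)) ln(V/V₀).
m = m₀ (V₀/V)^(Q_out/(Q_in−Q_out)) = 77.7 × (1130/3277.5)^(1.2120) = 21.375 mg.
C = m/V = 21.375/3277.5 = 0.0065219 mg/L.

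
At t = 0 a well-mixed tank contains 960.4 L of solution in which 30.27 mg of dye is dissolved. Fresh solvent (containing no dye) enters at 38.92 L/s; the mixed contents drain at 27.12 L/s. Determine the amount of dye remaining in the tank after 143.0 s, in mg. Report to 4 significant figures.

Total volume: dV/dt = Q_in − Q_out = 11.8000 L/s, so V(t) = 960.4 + 11.8000 t and V(143.0) = 2647.80 L.
Solute balance: dm/dt = 0 − Q_out C = −Q_out m/V(t).
dm/m = −Q_out dt/(V₀ + 11.8000 t); integrating gives ln(m/m₀) = −(Q_out/(Q_in−Q_out)) ln(V/V₀).
m = m₀ (V₀/V)^(Q_out/(Q_in−Q_out)) = 30.27 × (960.4/2647.80)^(2.29831) = 2.94281 mg.

2.943 mg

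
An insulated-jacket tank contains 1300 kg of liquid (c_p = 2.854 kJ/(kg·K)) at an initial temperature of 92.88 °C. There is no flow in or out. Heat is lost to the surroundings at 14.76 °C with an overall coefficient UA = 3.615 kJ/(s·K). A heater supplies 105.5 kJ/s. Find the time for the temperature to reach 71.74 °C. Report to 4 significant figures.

Energy balance: M c_p dT/dt = −UA(T − T_amb) + Q̇.
τ = M c_p/UA = 1026.33 s; T_ss = T_amb + Q̇/UA = 14.76 + 105.5/3.615 = 43.9440 °C.
T(t) = T_ss + (T₀ − T_ss)e^(−t/τ); set T = 71.74:
t = −τ ln[(T − T_ss)/(T₀ − T_ss)] = −1026.33 · ln(0.568008) = 580.516 s.

580.5 s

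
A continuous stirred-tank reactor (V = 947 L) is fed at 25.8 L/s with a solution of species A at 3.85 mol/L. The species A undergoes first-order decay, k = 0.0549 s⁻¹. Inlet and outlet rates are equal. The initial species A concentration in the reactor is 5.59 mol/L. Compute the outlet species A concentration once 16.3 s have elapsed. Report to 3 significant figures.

Accumulation = in − out − consumed: V dC/dt = Q C_in − Q C − k V C.
dC/dt = (Q/V) C_in − (Q/V + k) C; effective rate a = Q/V + k = 0.027244 + 0.0549 = 0.082144 s⁻¹.
C_ss = Q C_in/(Q + kV) = 1.2769 mol/L; C(t) = C_ss + (C₀ − C_ss) e^(−a t).
C(16.3) = 1.2769 + (4.3131)·e^(−0.082144·16.3) = 1.2769 + (4.3131)·0.26212 = 2.4075 mol/L.

2.41 mol/L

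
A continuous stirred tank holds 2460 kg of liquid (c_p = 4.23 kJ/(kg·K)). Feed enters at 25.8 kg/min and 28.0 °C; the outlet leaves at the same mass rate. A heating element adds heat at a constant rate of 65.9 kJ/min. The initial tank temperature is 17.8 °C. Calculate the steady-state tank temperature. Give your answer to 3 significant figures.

28.6 °C

Unsteady energy balance on the tank contents: M c_p dT/dt = ṁ c_p (T_in − T) + 65.9.
At steady state dT/dt = 0 ⇒ T_ss = T_in + Q̇/(ṁ c_p) = 28.0 + 65.9/(25.8·4.23) = 28.604 °C.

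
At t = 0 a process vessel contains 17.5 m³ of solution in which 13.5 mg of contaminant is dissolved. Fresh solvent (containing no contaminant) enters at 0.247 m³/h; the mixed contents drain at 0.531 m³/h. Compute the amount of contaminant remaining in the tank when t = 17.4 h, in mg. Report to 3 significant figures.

Let m(t) be the amount of contaminant. Volume: V(t) = V₀ + (Q_in − Q_out) t = 17.5 − 0.28400 t; V(17.4) = 12.558 m³.
Solute balance: dm/dt = 0 − Q_out C = −Q_out m/V(t).
Separate: dm/m = −Q_out dt/V(t) ⇒ ln(m/m₀) = −(Q_out/(Q_in−Q_out)) ln(V/V₀).
m = m₀ (V₀/V)^(Q_out/(Q_in−Q_out)) = 13.5 × (17.5/12.558)^(-1.8697) = 7.2594 mg.

7.26 mg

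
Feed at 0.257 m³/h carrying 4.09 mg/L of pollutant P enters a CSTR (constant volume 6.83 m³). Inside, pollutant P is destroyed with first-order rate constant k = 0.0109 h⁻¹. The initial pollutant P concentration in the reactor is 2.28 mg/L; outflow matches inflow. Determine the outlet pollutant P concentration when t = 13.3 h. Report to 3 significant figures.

V dC/dt = Q(C_in − C) − k V C.
This is linear with rate a = Q/V + k = 0.048528 h⁻¹.
C_ss = Q C_in/(Q + kV) = 3.1713 mg/L; C(t) = C_ss + (C₀ − C_ss) e^(−a t).
C(13.3) = 3.1713 + (-0.89134)·e^(−0.048528·13.3) = 3.1713 + (-0.89134)·0.52444 = 2.7039 mg/L.

2.70 mg/L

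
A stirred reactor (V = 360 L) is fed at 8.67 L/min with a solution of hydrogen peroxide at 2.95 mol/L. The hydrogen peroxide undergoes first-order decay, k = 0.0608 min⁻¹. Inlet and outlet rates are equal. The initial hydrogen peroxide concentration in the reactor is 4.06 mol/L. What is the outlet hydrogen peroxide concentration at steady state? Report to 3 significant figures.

Species balance: V dC/dt = Q C_in − Q C − k V C.
At steady state: 0 = Q C_in − (Q + kV) C_ss, so C_ss = Q C_in/(Q + kV).
C_ss = 8.67·2.95/(8.67 + 0.0608·360) = 25.577/30.558 = 0.83698 mol/L.

0.837 mol/L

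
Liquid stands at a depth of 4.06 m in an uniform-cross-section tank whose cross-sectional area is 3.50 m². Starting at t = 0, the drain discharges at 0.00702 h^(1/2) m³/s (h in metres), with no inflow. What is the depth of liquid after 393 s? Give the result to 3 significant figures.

Volume balance on the tank: A dh/dt = −0.00702 √h.
∫ h^(−1/2) dh = −(0.00702/A) ∫ dt, giving 2√h = 2√h₀ − (0.00702/A) t.
√h = √4.06 − 0.00702·393/(2·3.50) = 2.0149 − 0.39412 = 1.6208.
h = 1.6208² = 2.6271 m.

2.63 m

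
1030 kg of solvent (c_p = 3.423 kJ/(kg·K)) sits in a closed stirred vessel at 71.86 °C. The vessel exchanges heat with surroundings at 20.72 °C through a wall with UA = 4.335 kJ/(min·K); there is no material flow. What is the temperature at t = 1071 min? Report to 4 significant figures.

34.42 °C

First-law balance (no shaft work): M c_p dT/dt = −UA(T − T_amb).
dT/dt = (T_ss − T)/τ with T_ss = T_amb = 20.7200 °C, τ = M c_p/UA = 1030·3.423/4.335 = 813.308 min.
Solution: T(t) = T_ss + (T₀ − T_ss) e^(−t/τ).
T(1071) = 20.7200 + (51.1400)·0.267980 = 34.4245 °C.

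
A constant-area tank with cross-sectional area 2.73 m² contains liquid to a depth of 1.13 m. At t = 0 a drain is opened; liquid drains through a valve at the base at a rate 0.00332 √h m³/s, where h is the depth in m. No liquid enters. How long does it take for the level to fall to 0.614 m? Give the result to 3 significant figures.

A dh/dt = −Q_out = −0.00332 √h.
Separate and integrate: 2(√h − √h₀) = −(0.00332/A) t.
t = 2A(√h₀ − √h)/0.00332 = 2·2.73·(√1.13 − √0.614)/0.00332
  = 5.4600 × (1.0630 − 0.78358) / 0.00332 = 459.55 s.

460 s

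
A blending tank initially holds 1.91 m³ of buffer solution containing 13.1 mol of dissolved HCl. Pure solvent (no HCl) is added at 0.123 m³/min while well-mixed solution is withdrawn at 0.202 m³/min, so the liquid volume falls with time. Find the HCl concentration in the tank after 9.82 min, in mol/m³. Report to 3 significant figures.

3.05 mol/m³

Let m(t) be the amount of HCl. Volume: V(t) = V₀ + (Q_in − Q_out) t = 1.91 − 0.079000 t; V(9.82) = 1.1342 m³.
Solute balance: dm/dt = 0 − Q_out C = −Q_out m/V(t).
Separate: dm/m = −Q_out dt/V(t) ⇒ ln(m/m₀) = −(Q_out/(Q_in−Q_out)) ln(V/V₀).
m = m₀ (V₀/V)^(Q_out/(Q_in−Q_out)) = 13.1 × (1.91/1.1342)^(-2.5570) = 3.4557 mol.
C = m/V = 3.4557/1.1342 = 3.0468 mol/m³.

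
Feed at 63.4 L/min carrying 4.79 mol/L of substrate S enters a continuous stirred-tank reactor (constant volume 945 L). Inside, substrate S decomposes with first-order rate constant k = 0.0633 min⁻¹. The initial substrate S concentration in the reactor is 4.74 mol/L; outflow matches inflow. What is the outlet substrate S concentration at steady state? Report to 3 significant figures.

2.46 mol/L

Accumulation = in − out − consumed: V dC/dt = Q C_in − Q C − k V C.
At steady state: 0 = Q C_in − (Q + kV) C_ss, so C_ss = Q C_in/(Q + kV).
C_ss = 63.4·4.79/(63.4 + 0.0633·945) = 303.69/123.22 = 2.4646 mol/L.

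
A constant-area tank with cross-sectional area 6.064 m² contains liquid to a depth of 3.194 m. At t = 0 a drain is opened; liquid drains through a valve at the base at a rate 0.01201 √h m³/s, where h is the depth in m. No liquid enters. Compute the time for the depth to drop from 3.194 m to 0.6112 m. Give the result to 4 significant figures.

1015 s

A dh/dt = −Q_out = −0.01201 √h.
This is separable: 2 d(√h)/dt = −0.01201/A, so √h = √h₀ − (0.01201/(2A)) t.
t = 2A(√h₀ − √h)/0.01201 = 2·6.064·(√3.194 − √0.6112)/0.01201
  = 12.1280 × (1.78718 − 0.781793) / 0.01201 = 1015.26 s.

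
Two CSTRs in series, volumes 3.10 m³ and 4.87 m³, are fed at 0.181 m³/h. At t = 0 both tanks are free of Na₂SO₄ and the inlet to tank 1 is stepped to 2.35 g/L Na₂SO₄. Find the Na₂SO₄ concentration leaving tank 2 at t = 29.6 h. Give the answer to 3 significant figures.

Time constants: τᵢ = Vᵢ/Q for each well-mixed tank.
τ₁ = 3.10/0.181 = 17.127 h; τ₂ = 4.87/0.181 = 26.906 h.
Solving the cascade with C₁(0)=C₂(0)=0 gives C₂(t) = C_in[1 − (τ₁ e^(−t/τ₁) − τ₂ e^(−t/τ₂))/(τ₁ − τ₂)].
At t = 29.6: e^(−t/τ₁) = 0.17759, e^(−t/τ₂) = 0.33283.
C₂ = 2.35·[1 − (17.127·0.17759 − 26.906·0.33283)/(-9.7790)] = 2.35·0.39529 = 0.92892 g/L.

0.929 g/L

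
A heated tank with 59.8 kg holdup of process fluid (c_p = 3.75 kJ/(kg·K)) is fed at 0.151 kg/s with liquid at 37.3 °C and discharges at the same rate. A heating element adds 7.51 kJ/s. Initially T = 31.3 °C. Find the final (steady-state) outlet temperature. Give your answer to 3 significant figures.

Energy balance: M c_p dT/dt = ṁ c_p (T_in − T) + 7.51.
At steady state dT/dt = 0 ⇒ T_ss = T_in + Q̇/(ṁ c_p) = 37.3 + 7.51/(0.151·3.75) = 50.563 °C.

50.6 °C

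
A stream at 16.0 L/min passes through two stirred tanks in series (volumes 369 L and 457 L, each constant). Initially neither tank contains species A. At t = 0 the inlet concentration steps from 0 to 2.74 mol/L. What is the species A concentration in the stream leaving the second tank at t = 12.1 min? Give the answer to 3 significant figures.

0.223 mol/L

Each tank obeys Vᵢ dCᵢ/dt = Q(Cᵢ₋₁ − Cᵢ), so τᵢ = Vᵢ/Q.
τ₁ = 369/16.0 = 23.062 min; τ₂ = 457/16.0 = 28.562 min.
Tank 1: C₁ = C_in(1 − e^(−t/τ₁)). Tank 2 (τ₁ ≠ τ₂): C₂ = C_in[1 − (τ₁ e^(−t/τ₁) − τ₂ e^(−t/τ₂))/(τ₁ − τ₂)].
At t = 12.1: e^(−t/τ₁) = 0.59176, e^(−t/τ₂) = 0.65466.
C₂ = 2.74·[1 − (23.062·0.59176 − 28.562·0.65466)/(-5.5000)] = 2.74·0.081548 = 0.22344 mol/L.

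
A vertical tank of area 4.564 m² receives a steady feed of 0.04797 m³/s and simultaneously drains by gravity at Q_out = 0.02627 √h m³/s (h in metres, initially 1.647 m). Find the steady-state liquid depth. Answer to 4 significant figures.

Mass balance (ρ constant): A dh/dt = Q_in − 0.02627 √h. At steady state dh/dt = 0:
Q_in = 0.02627 √h_ss ⇒ √h_ss = 0.04797/0.02627 = 1.82604.
h_ss = 1.82604² = 3.33441 m. (Since h₀ = 1.647 m < h_ss, the level will rise toward this value.)

3.334 m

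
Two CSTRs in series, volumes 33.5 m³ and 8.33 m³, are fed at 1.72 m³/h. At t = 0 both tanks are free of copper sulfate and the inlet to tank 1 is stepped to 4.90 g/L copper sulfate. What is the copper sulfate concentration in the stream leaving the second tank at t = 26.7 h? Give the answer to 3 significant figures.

Each tank obeys Vᵢ dCᵢ/dt = Q(Cᵢ₋₁ − Cᵢ), so τᵢ = Vᵢ/Q.
τ₁ = 33.5/1.72 = 19.477 h; τ₂ = 8.33/1.72 = 4.8430 h.
Solving the cascade with C₁(0)=C₂(0)=0 gives C₂(t) = C_in[1 − (τ₁ e^(−t/τ₁) − τ₂ e^(−t/τ₂))/(τ₁ − τ₂)].
At t = 26.7: e^(−t/τ₁) = 0.25389, e^(−t/τ₂) = 0.0040336.
C₂ = 4.90·[1 − (19.477·0.25389 − 4.8430·0.0040336)/(14.634)] = 4.90·0.66342 = 3.2508 g/L.

3.25 g/L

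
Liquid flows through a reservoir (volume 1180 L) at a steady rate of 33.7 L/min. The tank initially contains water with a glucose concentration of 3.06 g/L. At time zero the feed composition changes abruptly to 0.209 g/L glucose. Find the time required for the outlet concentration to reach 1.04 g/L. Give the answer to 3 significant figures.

43.2 min

Unsteady species balance (constant V, well mixed): V dC/dt = Q(C_in − C), so τ = V/Q = 35.015 min.
C(t) = C_in + (C₀ − C_in) e^(−t/τ). Set C = 1.04 and solve for t:
e^(−t/τ) = (C − C_in)/(C₀ − C_in) = (1.04 − 0.209)/(3.06 − 0.209) = 0.29148
t = −τ ln(…) = 35.015 × 1.2328 = 43.166 min.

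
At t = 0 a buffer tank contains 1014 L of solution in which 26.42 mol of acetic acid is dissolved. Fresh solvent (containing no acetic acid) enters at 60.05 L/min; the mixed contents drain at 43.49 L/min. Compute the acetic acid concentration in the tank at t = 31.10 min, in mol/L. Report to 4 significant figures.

0.005876 mol/L

Let m(t) be the amount of acetic acid. Volume: V(t) = V₀ + (Q_in − Q_out) t = 1014 + 16.5600 t; V(31.10) = 1529.02 L.
Solute balance: dm/dt = 0 − Q_out C = −Q_out m/V(t).
Separate: dm/m = −Q_out dt/V(t) ⇒ ln(m/m₀) = −(Q_out/(Q_in−Q_out)) ln(V/V₀).
m = m₀ (V₀/V)^(Q_out/(Q_in−Q_out)) = 26.42 × (1014/1529.02)^(2.62621) = 8.98432 mol.
C = m/V = 8.98432/1529.02 = 0.00587589 mol/L.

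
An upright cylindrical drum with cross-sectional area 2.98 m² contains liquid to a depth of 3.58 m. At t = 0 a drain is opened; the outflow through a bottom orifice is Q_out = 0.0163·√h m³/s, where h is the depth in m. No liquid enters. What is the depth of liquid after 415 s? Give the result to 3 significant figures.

With no inflow, A dh/dt = −0.0163 √h.
Separate and integrate: 2(√h − √h₀) = −(0.0163/A) t.
√h = √3.58 − 0.0163·415/(2·2.98) = 1.8921 − 1.1350 = 0.75711.
h = 0.75711² = 0.57321 m.

0.573 m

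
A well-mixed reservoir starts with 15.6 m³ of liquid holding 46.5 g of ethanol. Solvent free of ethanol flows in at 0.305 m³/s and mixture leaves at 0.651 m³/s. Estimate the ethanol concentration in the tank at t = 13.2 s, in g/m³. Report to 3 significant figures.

Total volume: dV/dt = Q_in − Q_out = -0.34600 m³/s, so V(t) = 15.6 − 0.34600 t and V(13.2) = 11.033 m³.
Solute balance: dm/dt = 0 − Q_out C = −Q_out m/V(t).
dm/m = −Q_out dt/(V₀ − 0.34600 t); integrating gives ln(m/m₀) = −(Q_out/(Q_in−Q_out)) ln(V/V₀).
m = m₀ (V₀/V)^(Q_out/(Q_in−Q_out)) = 46.5 × (15.6/11.033)^(-1.8815) = 24.233 g.
C = m/V = 24.233/11.033 = 2.1964 g/m³.

2.20 g/m³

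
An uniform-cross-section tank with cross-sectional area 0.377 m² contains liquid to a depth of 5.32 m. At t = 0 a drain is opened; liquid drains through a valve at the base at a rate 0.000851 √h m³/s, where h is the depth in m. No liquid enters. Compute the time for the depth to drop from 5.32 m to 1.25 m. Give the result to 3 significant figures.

A dh/dt = −Q_out = −0.000851 √h.
This is separable: 2 d(√h)/dt = −0.000851/A, so √h = √h₀ − (0.000851/(2A)) t.
t = 2A(√h₀ − √h)/0.000851 = 2·0.377·(√5.32 − √1.25)/0.000851
  = 0.75400 × (2.3065 − 1.1180) / 0.000851 = 1053.0 s.

1050 s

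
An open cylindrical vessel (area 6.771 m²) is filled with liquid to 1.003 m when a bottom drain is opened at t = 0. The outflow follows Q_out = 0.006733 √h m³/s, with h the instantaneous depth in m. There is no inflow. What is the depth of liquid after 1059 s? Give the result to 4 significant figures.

Accumulation of liquid (constant cross-section A): A dh/dt = −0.006733 √h.
Separate and integrate: 2(√h − √h₀) = −(0.006733/A) t.
√h = √1.003 − 0.006733·1059/(2·6.771) = 1.00150 − 0.526528 = 0.474971.
h = 0.474971² = 0.225597 m.

0.2256 m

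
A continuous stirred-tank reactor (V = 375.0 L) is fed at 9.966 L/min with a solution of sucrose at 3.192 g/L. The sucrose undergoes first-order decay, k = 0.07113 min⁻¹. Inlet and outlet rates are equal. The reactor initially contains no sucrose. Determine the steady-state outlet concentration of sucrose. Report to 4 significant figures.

Species balance: V dC/dt = Q C_in − Q C − k V C.
At steady state: 0 = Q C_in − (Q + kV) C_ss, so C_ss = Q C_in/(Q + kV).
C_ss = 9.966·3.192/(9.966 + 0.07113·375.0) = 31.8115/36.6397 = 0.868223 g/L.

0.8682 g/L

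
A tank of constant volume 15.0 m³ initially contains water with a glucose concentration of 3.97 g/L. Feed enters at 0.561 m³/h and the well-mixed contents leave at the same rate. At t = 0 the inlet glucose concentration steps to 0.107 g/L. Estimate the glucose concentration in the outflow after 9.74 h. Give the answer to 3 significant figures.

2.79 g/L

Transient balance on the dissolved component: V dC/dt = Q(C_in − C).
Rewrite as dC/dt + C/τ = C_in/τ, τ = V/Q = 26.738 h.
Integrating: C(t) = C_in + (C₀ − C_in) e^(−t/τ).
C(9.74) = 0.107 + (3.97 − 0.107)·e^(−9.74/26.738) = 0.107 + (3.8630)·0.69470 = 2.7906 g/L.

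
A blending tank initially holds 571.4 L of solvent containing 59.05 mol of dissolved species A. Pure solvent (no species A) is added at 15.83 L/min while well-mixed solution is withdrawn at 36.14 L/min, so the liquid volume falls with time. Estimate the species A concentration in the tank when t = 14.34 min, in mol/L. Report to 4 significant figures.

Let m(t) be the amount of species A. Volume: V(t) = V₀ + (Q_in − Q_out) t = 571.4 − 20.3100 t; V(14.34) = 280.155 L.
Solute balance: dm/dt = 0 − Q_out C = −Q_out m/V(t).
Separate: dm/m = −Q_out dt/V(t) ⇒ ln(m/m₀) = −(Q_out/(Q_in−Q_out)) ln(V/V₀).
m = m₀ (V₀/V)^(Q_out/(Q_in−Q_out)) = 59.05 × (571.4/280.155)^(-1.77942) = 16.6117 mol.
C = m/V = 16.6117/280.155 = 0.0592948 mol/L.

0.05929 mol/L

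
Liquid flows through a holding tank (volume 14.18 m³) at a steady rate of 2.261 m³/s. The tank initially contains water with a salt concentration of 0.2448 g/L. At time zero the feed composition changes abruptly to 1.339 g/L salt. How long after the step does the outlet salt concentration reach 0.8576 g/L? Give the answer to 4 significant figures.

Species balance: V dC/dt = Q(C_in − C) ⇒ τ = V/Q = 6.27156 s.
C(t) = C_in + (C₀ − C_in) e^(−t/τ). Set C = 0.8576 and solve for t:
e^(−t/τ) = (C − C_in)/(C₀ − C_in) = (0.8576 − 1.339)/(0.2448 − 1.339) = 0.439956
t = −τ ln(…) = 6.27156 × 0.821080 = 5.14946 s.

5.149 s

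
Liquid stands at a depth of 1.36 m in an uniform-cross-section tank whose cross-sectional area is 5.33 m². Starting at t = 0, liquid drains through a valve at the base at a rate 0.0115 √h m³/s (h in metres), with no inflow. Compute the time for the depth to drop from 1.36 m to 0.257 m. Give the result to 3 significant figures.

With no inflow, A dh/dt = −0.0115 √h.
∫ h^(−1/2) dh = −(0.0115/A) ∫ dt, giving 2√h = 2√h₀ − (0.0115/A) t.
t = 2A(√h₀ − √h)/0.0115 = 2·5.33·(√1.36 − √0.257)/0.0115
  = 10.660 × (1.1662 − 0.50695) / 0.0115 = 611.09 s.

611 s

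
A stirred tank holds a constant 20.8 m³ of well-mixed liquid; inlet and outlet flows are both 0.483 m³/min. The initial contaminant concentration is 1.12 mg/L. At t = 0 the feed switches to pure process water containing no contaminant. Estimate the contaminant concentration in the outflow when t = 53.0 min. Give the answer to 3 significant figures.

0.327 mg/L

Mass balance on the solute (V constant): V dC/dt = Q(C_in − C).
Time constant τ = V/Q = 20.8/0.483 = 43.064 min.
C approaches C_in exponentially: C(t) = C_in + (C₀ − C_in) e^(−t/τ).
C(53.0) = 0 + (1.12 − 0)·e^(−53.0/43.064) = 0 + (1.1200)·0.29208 = 0.32713 mg/L.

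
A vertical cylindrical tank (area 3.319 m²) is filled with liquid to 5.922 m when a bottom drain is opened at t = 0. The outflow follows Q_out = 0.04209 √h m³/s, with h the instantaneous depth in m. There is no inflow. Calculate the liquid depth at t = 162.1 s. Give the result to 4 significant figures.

1.976 m

A dh/dt = −Q_out = −0.04209 √h.
This is separable: 2 d(√h)/dt = −0.04209/A, so √h = √h₀ − (0.04209/(2A)) t.
√h = √5.922 − 0.04209·162.1/(2·3.319) = 2.43352 − 1.02784 = 1.40568.
h = 1.40568² = 1.97593 m.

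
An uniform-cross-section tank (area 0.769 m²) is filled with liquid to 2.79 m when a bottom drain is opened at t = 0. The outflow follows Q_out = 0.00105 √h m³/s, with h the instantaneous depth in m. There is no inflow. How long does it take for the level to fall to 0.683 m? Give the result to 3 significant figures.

1240 s

A dh/dt = −Q_out = −0.00105 √h.
This is separable: 2 d(√h)/dt = −0.00105/A, so √h = √h₀ − (0.00105/(2A)) t.
t = 2A(√h₀ − √h)/0.00105 = 2·0.769·(√2.79 − √0.683)/0.00105
  = 1.5380 × (1.6703 − 0.82644) / 0.00105 = 1236.1 s.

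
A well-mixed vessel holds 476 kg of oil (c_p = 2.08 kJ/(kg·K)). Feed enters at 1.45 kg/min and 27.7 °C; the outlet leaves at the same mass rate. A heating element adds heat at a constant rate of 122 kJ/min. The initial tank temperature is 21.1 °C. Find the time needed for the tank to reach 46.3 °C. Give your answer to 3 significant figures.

252 min

M c_p dT/dt = ṁ c_p (T_in − T) + Q̇.
τ = M/ṁ = 328.28 min; T_ss = T_in + Q̇/(ṁ c_p) = 68.151 °C.
T(t) = T_ss + (T₀ − T_ss) e^(−t/τ). Set T = 46.3:
e^(−t/τ) = (46.3 − 68.151)/(21.1 − 68.151) = 0.46441
t = −328.28 · ln(0.46441) = 251.78 min.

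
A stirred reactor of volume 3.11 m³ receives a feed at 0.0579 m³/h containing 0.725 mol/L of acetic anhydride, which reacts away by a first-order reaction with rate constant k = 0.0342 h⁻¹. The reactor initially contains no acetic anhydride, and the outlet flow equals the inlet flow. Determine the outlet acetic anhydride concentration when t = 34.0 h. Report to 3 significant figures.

Species balance: V dC/dt = Q C_in − Q C − k V C.
dC/dt = (Q/V) C_in − (Q/V + k) C; effective rate a = Q/V + k = 0.018617 + 0.0342 = 0.052817 h⁻¹.
C_ss = Q C_in/(Q + kV) = 0.25555 mol/L; C(t) = C_ss + (C₀ − C_ss) e^(−a t).
C(34.0) = 0.25555 + (-0.25555)·e^(−0.052817·34.0) = 0.25555 + (-0.25555)·0.16600 = 0.21313 mol/L.

0.213 mol/L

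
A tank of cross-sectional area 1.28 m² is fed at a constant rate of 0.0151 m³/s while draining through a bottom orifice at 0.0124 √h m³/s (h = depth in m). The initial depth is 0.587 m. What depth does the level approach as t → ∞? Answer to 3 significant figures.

A dh/dt = Q_in − 0.0124 √h. Steady state requires inflow = outflow:
Q_in = 0.0124 √h_ss ⇒ √h_ss = 0.0151/0.0124 = 1.2177.
h_ss = 1.2177² = 1.4829 m. (Since h₀ = 0.587 m < h_ss, the level will rise toward this value.)

1.48 m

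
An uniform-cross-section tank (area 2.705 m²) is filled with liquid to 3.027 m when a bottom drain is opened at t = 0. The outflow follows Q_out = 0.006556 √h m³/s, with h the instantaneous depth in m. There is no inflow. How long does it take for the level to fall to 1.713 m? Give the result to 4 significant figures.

Unsteady balance on liquid volume: A dh/dt = −0.006556 √h.
This is separable: 2 d(√h)/dt = −0.006556/A, so √h = √h₀ − (0.006556/(2A)) t.
t = 2A(√h₀ − √h)/0.006556 = 2·2.705·(√3.027 − √1.713)/0.006556
  = 5.41000 × (1.73983 − 1.30882) / 0.006556 = 355.670 s.

355.7 s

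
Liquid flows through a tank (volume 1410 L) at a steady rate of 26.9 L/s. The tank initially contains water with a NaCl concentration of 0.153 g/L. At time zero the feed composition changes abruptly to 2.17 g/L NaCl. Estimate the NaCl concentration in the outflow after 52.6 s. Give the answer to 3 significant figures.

1.43 g/L

Accumulation = in − out for the solute gives V dC/dt = Q(C_in − C).
Time constant τ = V/Q = 1410/26.9 = 52.416 s.
Integrating: C(t) = C_in + (C₀ − C_in) e^(−t/τ).
C(52.6) = 2.17 + (0.153 − 2.17)·e^(−52.6/52.416) = 2.17 + (-2.0170)·0.36659 = 1.4306 g/L.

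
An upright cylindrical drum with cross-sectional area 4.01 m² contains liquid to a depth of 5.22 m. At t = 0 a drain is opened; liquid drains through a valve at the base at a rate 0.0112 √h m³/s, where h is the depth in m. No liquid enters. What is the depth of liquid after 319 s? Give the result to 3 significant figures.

With no inflow, A dh/dt = −0.0112 √h.
This is separable: 2 d(√h)/dt = −0.0112/A, so √h = √h₀ − (0.0112/(2A)) t.
√h = √5.22 − 0.0112·319/(2·4.01) = 2.2847 − 0.44549 = 1.8392.
h = 1.8392² = 3.3828 m.

3.38 m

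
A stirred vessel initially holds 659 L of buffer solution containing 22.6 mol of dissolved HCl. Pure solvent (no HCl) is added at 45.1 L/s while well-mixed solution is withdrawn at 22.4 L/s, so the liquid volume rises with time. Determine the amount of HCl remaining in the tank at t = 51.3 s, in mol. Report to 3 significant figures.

8.28 mol

Let m(t) be the amount of HCl. Volume: V(t) = V₀ + (Q_in − Q_out) t = 659 + 22.700 t; V(51.3) = 1823.5 L.
No HCl enters, so dm/dt = −Q_out · (m/V).
Separate: dm/m = −Q_out dt/V(t) ⇒ ln(m/m₀) = −(Q_out/(Q_in−Q_out)) ln(V/V₀).
m = m₀ (V₀/V)^(Q_out/(Q_in−Q_out)) = 22.6 × (659/1823.5)^(0.98678) = 8.2780 mol.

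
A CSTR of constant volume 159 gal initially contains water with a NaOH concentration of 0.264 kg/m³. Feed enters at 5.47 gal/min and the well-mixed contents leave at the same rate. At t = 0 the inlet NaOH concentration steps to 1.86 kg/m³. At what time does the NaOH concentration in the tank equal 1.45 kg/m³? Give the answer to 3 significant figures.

Species balance: V dC/dt = Q(C_in − C) ⇒ τ = V/Q = 29.068 min.
C(t) = C_in + (C₀ − C_in) e^(−t/τ). Set C = 1.45 and solve for t:
e^(−t/τ) = (C − C_in)/(C₀ − C_in) = (1.45 − 1.86)/(0.264 − 1.86) = 0.25689
t = −τ ln(…) = 29.068 × 1.3591 = 39.506 min.

39.5 min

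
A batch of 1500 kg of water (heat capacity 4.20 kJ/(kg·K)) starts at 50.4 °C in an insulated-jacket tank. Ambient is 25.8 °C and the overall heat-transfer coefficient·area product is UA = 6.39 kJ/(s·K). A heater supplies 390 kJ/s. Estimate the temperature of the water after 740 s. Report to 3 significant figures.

69.6 °C

Lumped-capacitance energy balance: M c_p dT/dt = UA(T_amb − T) + Q̇.
dT/dt = (T_ss − T)/τ with T_ss = T_amb + Q̇/UA = 25.8 + 390/6.39 = 86.833 °C, τ = M c_p/UA = 1500·4.20/6.39 = 985.92 s.
T approaches T_ss exponentially: T(t) = T_ss + (T₀ − T_ss) e^(−t/τ).
T(740) = 86.833 + (-36.433)·0.47210 = 69.633 °C.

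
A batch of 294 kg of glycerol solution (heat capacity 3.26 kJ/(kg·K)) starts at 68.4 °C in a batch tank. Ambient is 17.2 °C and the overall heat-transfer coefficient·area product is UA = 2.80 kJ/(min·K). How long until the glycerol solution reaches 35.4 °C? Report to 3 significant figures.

Heat balance on the well-mixed liquid: M c_p dT/dt = −UA(T − T_amb).
τ = M c_p/UA = 342.30 min; T_ss = T_amb = 17.200 °C.
T(t) = T_ss + (T₀ − T_ss)e^(−t/τ); set T = 35.4:
t = −τ ln[(T − T_ss)/(T₀ − T_ss)] = −342.30 · ln(0.35547) = 354.05 min.

354 min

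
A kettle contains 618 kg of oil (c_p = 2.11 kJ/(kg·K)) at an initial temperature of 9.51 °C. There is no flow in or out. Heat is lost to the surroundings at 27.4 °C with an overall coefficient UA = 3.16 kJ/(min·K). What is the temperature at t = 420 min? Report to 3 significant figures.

Lumped-capacitance energy balance: M c_p dT/dt = UA(T_amb − T).
dT/dt = (T_ss − T)/τ with T_ss = T_amb = 27.400 °C, τ = M c_p/UA = 618·2.11/3.16 = 412.65 min.
This is linear first-order; T(t) = T_ss + (T₀ − T_ss) e^(−t/τ).
T(420) = 27.400 + (-17.890)·0.36139 = 20.935 °C.

20.9 °C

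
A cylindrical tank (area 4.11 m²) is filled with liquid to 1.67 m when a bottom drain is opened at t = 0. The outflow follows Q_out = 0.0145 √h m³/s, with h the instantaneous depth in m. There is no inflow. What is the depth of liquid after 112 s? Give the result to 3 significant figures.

A dh/dt = −Q_out = −0.0145 √h.
Separate and integrate: 2(√h − √h₀) = −(0.0145/A) t.
√h = √1.67 − 0.0145·112/(2·4.11) = 1.2923 − 0.19757 = 1.0947.
h = 1.0947² = 1.1984 m.

1.20 m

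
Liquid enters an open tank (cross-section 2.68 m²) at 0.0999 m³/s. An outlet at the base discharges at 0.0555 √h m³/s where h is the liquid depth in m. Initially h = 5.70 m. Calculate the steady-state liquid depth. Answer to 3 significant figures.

A dh/dt = Q_in − 0.0555 √h. Steady state requires inflow = outflow:
Q_in = 0.0555 √h_ss ⇒ √h_ss = 0.0999/0.0555 = 1.8000.
h_ss = 1.8000² = 3.2400 m. (Since h₀ = 5.70 m > h_ss, the level will fall toward this value.)

3.24 m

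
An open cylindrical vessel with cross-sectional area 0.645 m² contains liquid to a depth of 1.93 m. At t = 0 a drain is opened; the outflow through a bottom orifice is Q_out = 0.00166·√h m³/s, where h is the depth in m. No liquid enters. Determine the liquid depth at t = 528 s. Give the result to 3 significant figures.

Accumulation of liquid (constant cross-section A): A dh/dt = −0.00166 √h.
This is separable: 2 d(√h)/dt = −0.00166/A, so √h = √h₀ − (0.00166/(2A)) t.
√h = √1.93 − 0.00166·528/(2·0.645) = 1.3892 − 0.67944 = 0.70980.
h = 0.70980² = 0.50382 m.

0.504 m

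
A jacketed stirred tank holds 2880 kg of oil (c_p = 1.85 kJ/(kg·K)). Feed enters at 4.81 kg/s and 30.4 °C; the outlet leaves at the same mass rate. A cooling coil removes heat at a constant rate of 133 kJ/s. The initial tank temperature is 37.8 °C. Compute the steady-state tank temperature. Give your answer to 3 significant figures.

15.5 °C

M c_p dT/dt = ṁ c_p (T_in − T) − Q̇.
At steady state dT/dt = 0 ⇒ T_ss = T_in − Q̇/(ṁ c_p) = 30.4 − 133/(4.81·1.85) = 15.454 °C.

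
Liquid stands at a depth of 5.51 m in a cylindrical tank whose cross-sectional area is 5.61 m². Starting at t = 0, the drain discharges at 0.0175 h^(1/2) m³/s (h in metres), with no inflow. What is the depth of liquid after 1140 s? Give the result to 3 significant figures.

Mass balance (ρ constant): A dh/dt = −0.0175 √h.
This is separable: 2 d(√h)/dt = −0.0175/A, so √h = √h₀ − (0.0175/(2A)) t.
√h = √5.51 − 0.0175·1140/(2·5.61) = 2.3473 − 1.7781 = 0.56926.
h = 0.56926² = 0.32406 m.

0.324 m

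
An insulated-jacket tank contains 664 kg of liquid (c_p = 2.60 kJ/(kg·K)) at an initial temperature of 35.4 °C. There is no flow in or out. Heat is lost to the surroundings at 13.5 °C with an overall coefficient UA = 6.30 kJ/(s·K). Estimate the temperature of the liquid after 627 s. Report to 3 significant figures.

15.7 °C

M c_p dT/dt = −UA(T − T_amb).
dT/dt = (T_ss − T)/τ with T_ss = T_amb = 13.500 °C, τ = M c_p/UA = 664·2.60/6.30 = 274.03 s.
This is linear first-order; T(t) = T_ss + (T₀ − T_ss) e^(−t/τ).
T(627) = 13.500 + (21.900)·0.10146 = 15.722 °C.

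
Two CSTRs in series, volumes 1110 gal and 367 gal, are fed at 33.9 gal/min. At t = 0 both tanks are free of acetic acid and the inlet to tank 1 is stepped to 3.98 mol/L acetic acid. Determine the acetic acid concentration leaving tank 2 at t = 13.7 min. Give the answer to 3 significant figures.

0.622 mol/L

Species balance on tank i: dCᵢ/dt = (Cᵢ₋₁ − Cᵢ)/τᵢ with τᵢ = Vᵢ/Q.
τ₁ = 1110/33.9 = 32.743 min; τ₂ = 367/33.9 = 10.826 min.
Solving the cascade with C₁(0)=C₂(0)=0 gives C₂(t) = C_in[1 − (τ₁ e^(−t/τ₁) − τ₂ e^(−t/τ₂))/(τ₁ − τ₂)].
At t = 13.7: e^(−t/τ₁) = 0.65810, e^(−t/τ₂) = 0.28210.
C₂ = 3.98·[1 − (32.743·0.65810 − 10.826·0.28210)/(21.917)] = 3.98·0.15619 = 0.62162 mol/L.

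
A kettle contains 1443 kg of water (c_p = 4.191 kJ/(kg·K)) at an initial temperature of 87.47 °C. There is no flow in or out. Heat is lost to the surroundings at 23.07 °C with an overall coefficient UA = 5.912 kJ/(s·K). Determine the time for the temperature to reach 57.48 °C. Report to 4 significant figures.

M c_p dT/dt = −UA(T − T_amb).
τ = M c_p/UA = 1022.94 s; T_ss = T_amb = 23.0700 °C.
T(t) = T_ss + (T₀ − T_ss)e^(−t/τ); set T = 57.48:
t = −τ ln[(T − T_ss)/(T₀ − T_ss)] = −1022.94 · ln(0.534317) = 641.144 s.

641.1 s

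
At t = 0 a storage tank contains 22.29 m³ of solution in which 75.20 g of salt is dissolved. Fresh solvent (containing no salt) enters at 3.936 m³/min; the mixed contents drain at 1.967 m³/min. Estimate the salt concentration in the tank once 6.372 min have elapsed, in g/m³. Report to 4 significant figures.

1.382 g/m³

Let m(t) be the amount of salt. Volume: V(t) = V₀ + (Q_in − Q_out) t = 22.29 + 1.96900 t; V(6.372) = 34.8365 m³.
Solute balance: dm/dt = 0 − Q_out C = −Q_out m/V(t).
dm/m = −Q_out dt/(V₀ + 1.96900 t); integrating gives ln(m/m₀) = −(Q_out/(Q_in−Q_out)) ln(V/V₀).
m = m₀ (V₀/V)^(Q_out/(Q_in−Q_out)) = 75.20 × (22.29/34.8365)^(0.998984) = 48.1383 g.
C = m/V = 48.1383/34.8365 = 1.38184 g/m³.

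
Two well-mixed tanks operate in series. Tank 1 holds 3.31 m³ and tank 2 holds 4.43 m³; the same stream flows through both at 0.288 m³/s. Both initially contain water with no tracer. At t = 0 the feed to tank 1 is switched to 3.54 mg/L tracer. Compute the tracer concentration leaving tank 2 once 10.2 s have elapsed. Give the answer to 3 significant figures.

0.633 mg/L

Each tank obeys Vᵢ dCᵢ/dt = Q(Cᵢ₋₁ − Cᵢ), so τᵢ = Vᵢ/Q.
τ₁ = 3.31/0.288 = 11.493 s; τ₂ = 4.43/0.288 = 15.382 s.
Tank 1: C₁ = C_in(1 − e^(−t/τ₁)). Tank 2 (τ₁ ≠ τ₂): C₂ = C_in[1 − (τ₁ e^(−t/τ₁) − τ₂ e^(−t/τ₂))/(τ₁ − τ₂)].
At t = 10.2: e^(−t/τ₁) = 0.41169, e^(−t/τ₂) = 0.51524.
C₂ = 3.54·[1 − (11.493·0.41169 − 15.382·0.51524)/(-3.8889)] = 3.54·0.17871 = 0.63263 mg/L.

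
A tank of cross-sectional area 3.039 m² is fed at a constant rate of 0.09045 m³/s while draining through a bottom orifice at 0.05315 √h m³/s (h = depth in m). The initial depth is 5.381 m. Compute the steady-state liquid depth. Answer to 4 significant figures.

2.896 m

Unsteady balance on liquid volume: A dh/dt = Q_in − 0.05315 √h. At steady state dh/dt = 0:
Q_in = 0.05315 √h_ss ⇒ √h_ss = 0.09045/0.05315 = 1.70179.
h_ss = 1.70179² = 2.89608 m. (Since h₀ = 5.381 m > h_ss, the level will fall toward this value.)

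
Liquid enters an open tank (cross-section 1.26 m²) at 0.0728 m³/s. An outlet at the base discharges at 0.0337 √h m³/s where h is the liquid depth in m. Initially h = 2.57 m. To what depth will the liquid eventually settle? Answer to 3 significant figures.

4.67 m

Unsteady balance on liquid volume: A dh/dt = Q_in − 0.0337 √h. At steady state dh/dt = 0:
Q_in = 0.0337 √h_ss ⇒ √h_ss = 0.0728/0.0337 = 2.1602.
h_ss = 2.1602² = 4.6666 m. (Since h₀ = 2.57 m < h_ss, the level will rise toward this value.)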